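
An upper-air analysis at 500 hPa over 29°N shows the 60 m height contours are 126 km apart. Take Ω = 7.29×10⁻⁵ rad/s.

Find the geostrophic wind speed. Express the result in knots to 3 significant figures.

128 knots

Coriolis parameter at 29°N:
f = 2Ω sin φ = 2 × 7.29×10⁻⁵ × sin 29° = 7.07×10⁻⁵ s⁻¹
Height gradient: |∂Z/∂n| = 60 m / 126000 m = 4.76×10⁻⁴
On a pressure surface, geostrophic balance gives V_g = (g/f)|∂Z/∂n|:
V_g = 9.81 × 4.76×10⁻⁴ / 7.07×10⁻⁵ = 66.1 m/s
Converting: 66.1 m/s × 1.944 = 128 knots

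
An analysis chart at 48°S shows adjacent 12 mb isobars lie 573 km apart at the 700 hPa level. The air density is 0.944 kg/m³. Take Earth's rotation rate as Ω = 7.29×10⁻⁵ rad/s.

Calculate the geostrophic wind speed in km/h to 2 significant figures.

74 km/h

Coriolis parameter at 48°S:
f = 2Ω sin φ = 2 × 7.29×10⁻⁵ × sin 48° = 1.08×10⁻⁴ s⁻¹
Pressure gradient: |∂P/∂n| = 1200 Pa / 573000 m = 2.09×10⁻³ Pa/m
Geostrophic balance (pressure-gradient force = Coriolis force):
V_g = (1/(fρ)) |∂P/∂n| = 2.09×10⁻³ / (1.08×10⁻⁴ × 0.944) = 20.5 m/s
Converting: 20.5 m/s × 3.6 = 74 km/h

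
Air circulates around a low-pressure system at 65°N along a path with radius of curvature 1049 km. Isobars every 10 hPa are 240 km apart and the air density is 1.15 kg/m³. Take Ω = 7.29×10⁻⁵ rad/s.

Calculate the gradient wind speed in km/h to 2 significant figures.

84 km/h

Coriolis parameter at 65°N:
f = 2Ω sin φ = 2 × 7.29×10⁻⁵ × sin 65° = 1.32×10⁻⁴ s⁻¹
Pressure gradient: |∂P/∂n| = 1000 Pa / 240000 m = 4.17×10⁻³ Pa/m
Geostrophic speed: V_g = |∂P/∂n|/(fρ) = 4.17×10⁻³/(1.32×10⁻⁴ × 1.15) = 27.4 m/s
Around a low, centrifugal force acts outward with Coriolis, so pressure-gradient force balances both:
(1/ρ)|∂P/∂n| = fV + V²/R  →  V² + fR·V − fR·V_g = 0
With fR = 1.32×10⁻⁴ × 1049×10³ m = 139 m/s:
V = [−fR + √((fR)² + 4 fR V_g)]/2 = [−139 + √(139² + 4×139×27.4)]/2 = 23.5 m/s
Subgeostrophic (V < V_g = 27.4 m/s), as expected around a low.
Converting: 23.5 m/s × 3.6 = 84 km/h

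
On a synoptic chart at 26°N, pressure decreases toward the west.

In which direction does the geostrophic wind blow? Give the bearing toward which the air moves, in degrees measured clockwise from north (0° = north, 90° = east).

The pressure-gradient force points toward the west (bearing 270°).
Geostrophic balance: in the Northern Hemisphere the Coriolis force deflects motion to the right, so the geostrophic wind blows 90° to the right of the pressure-gradient force (low pressure on the left).
Rotating 270° by 90° clockwise gives 000° — the wind blows toward the north.

000°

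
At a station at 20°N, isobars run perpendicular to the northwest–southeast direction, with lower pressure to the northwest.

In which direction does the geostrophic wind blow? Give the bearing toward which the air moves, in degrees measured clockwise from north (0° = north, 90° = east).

045°

The pressure-gradient force points toward the northwest (bearing 315°).
Geostrophic balance: in the Northern Hemisphere the Coriolis force deflects motion to the right, so the geostrophic wind blows 90° to the right of the pressure-gradient force (low pressure on the left).
Rotating 315° by 90° clockwise gives 045° — the wind blows toward the northeast.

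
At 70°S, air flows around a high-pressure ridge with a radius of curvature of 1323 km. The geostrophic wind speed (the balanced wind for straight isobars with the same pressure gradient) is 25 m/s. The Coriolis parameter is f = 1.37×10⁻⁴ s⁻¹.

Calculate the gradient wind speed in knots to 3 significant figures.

Around a high, pressure-gradient force acts outward with centrifugal, so Coriolis balances both:
fV = (1/ρ)|∂P/∂n| + V²/R  →  V² − fR·V + fR·V_g = 0
With fR = 1.37×10⁻⁴ × 1323×10³ m = 181 m/s:
V = [fR − √((fR)² − 4 fR V_g)]/2 = [181 − √(181² − 4×181×25)]/2 = 29.9 m/s
Supergeostrophic (V > V_g = 25 m/s), as expected around a high.
Converting: 29.9 m/s × 1.944 = 58.2 knots

58.2 knots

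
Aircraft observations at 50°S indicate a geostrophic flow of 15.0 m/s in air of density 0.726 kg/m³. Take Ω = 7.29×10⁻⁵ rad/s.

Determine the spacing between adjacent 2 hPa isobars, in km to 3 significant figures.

164 km

Coriolis parameter at 50°S:
f = 2Ω sin φ = 2 × 7.29×10⁻⁵ × sin 50° = 1.12×10⁻⁴ s⁻¹
Geostrophic balance rearranged: |∂P/∂n| = f ρ V_g
|∂P/∂n| = 1.12×10⁻⁴ × 0.726 × 15.0 = 1.22×10⁻³ Pa/m
Isobar spacing: Δn = ΔP/|∂P/∂n| = 200 Pa / 1.22×10⁻³ Pa/m = 164434 m ≈ 164 km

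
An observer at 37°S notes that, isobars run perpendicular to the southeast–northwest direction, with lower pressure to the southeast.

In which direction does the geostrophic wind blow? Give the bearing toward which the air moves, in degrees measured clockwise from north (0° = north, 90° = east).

The pressure-gradient force points toward the southeast (bearing 135°).
Geostrophic balance: in the Southern Hemisphere the Coriolis force deflects motion to the left, so the geostrophic wind blows 90° to the left of the pressure-gradient force (low pressure on the right).
Rotating 135° by 90° counterclockwise gives 045° — the wind blows toward the northeast.

045°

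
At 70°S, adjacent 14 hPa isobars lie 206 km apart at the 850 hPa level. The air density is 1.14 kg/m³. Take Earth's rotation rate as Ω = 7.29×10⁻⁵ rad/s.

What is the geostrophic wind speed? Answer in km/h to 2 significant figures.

160 km/h

Coriolis parameter at 70°S:
f = 2Ω sin φ = 2 × 7.29×10⁻⁵ × sin 70° = 1.37×10⁻⁴ s⁻¹
Pressure gradient: |∂P/∂n| = 1400 Pa / 206000 m = 6.80×10⁻³ Pa/m
Geostrophic balance (pressure-gradient force = Coriolis force):
V_g = (1/(fρ)) |∂P/∂n| = 6.80×10⁻³ / (1.37×10⁻⁴ × 1.14) = 43.5 m/s
Converting: 43.5 m/s × 3.6 = 160 km/h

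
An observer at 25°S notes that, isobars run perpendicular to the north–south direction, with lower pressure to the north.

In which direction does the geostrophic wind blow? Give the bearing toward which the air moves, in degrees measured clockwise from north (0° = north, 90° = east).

The pressure-gradient force points toward the north (bearing 000°).
Geostrophic balance: in the Southern Hemisphere the Coriolis force deflects motion to the left, so the geostrophic wind blows 90° to the left of the pressure-gradient force (low pressure on the right).
Rotating 000° by 90° counterclockwise gives 270° — the wind blows toward the west.

270°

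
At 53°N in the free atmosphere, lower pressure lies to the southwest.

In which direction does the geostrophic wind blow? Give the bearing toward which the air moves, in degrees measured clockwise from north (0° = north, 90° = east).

315°

The pressure-gradient force points toward the southwest (bearing 225°).
Geostrophic balance: in the Northern Hemisphere the Coriolis force deflects motion to the right, so the geostrophic wind blows 90° to the right of the pressure-gradient force (low pressure on the left).
Rotating 225° by 90° clockwise gives 315° — the wind blows toward the northwest.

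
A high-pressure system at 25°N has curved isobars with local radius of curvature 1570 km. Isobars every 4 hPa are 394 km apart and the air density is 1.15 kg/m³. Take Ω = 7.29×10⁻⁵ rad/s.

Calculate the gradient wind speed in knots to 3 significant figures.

34.0 knots

Coriolis parameter at 25°N:
f = 2Ω sin φ = 2 × 7.29×10⁻⁵ × sin 25° = 6.16×10⁻⁵ s⁻¹
Pressure gradient: |∂P/∂n| = 400 Pa / 394000 m = 1.02×10⁻³ Pa/m
Geostrophic speed: V_g = |∂P/∂n|/(fρ) = 1.02×10⁻³/(6.16×10⁻⁵ × 1.15) = 14.3 m/s
Around a high, pressure-gradient force acts outward with centrifugal, so Coriolis balances both:
fV = (1/ρ)|∂P/∂n| + V²/R  →  V² − fR·V + fR·V_g = 0
With fR = 6.16×10⁻⁵ × 1570×10³ m = 96.7 m/s:
V = [fR − √((fR)² − 4 fR V_g)]/2 = [96.7 − √(96.7² − 4×96.7×14.3)]/2 = 17.5 m/s
Supergeostrophic (V > V_g = 14.3 m/s), as expected around a high.
Converting: 17.5 m/s × 1.944 = 34.0 knots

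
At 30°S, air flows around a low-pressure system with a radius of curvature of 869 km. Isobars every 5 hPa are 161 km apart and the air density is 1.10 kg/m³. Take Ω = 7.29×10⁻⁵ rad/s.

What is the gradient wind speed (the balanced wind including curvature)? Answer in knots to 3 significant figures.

Coriolis parameter at 30°S:
f = 2Ω sin φ = 2 × 7.29×10⁻⁵ × sin 30° = 7.29×10⁻⁵ s⁻¹
Pressure gradient: |∂P/∂n| = 500 Pa / 161000 m = 3.11×10⁻³ Pa/m
Geostrophic speed: V_g = |∂P/∂n|/(fρ) = 3.11×10⁻³/(7.29×10⁻⁵ × 1.10) = 38.7 m/s
Around a low, centrifugal force acts outward with Coriolis, so pressure-gradient force balances both:
(1/ρ)|∂P/∂n| = fV + V²/R  →  V² + fR·V − fR·V_g = 0
With fR = 7.29×10⁻⁵ × 869×10³ m = 63.4 m/s:
V = [−fR + √((fR)² + 4 fR V_g)]/2 = [−63.4 + √(63.4² + 4×63.4×38.7)]/2 = 27.1 m/s
Subgeostrophic (V < V_g = 38.7 m/s), as expected around a low.
Converting: 27.1 m/s × 1.944 = 52.7 knots

52.7 knots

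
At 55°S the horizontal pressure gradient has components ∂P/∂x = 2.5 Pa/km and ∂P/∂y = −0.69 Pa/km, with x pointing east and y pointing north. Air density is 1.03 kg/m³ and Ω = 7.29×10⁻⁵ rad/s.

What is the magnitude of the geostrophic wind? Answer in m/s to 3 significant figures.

Coriolis parameter at 55°S:
f = 2Ω sin φ = 2 × 7.29×10⁻⁵ × sin 55° = 1.19×10⁻⁴ s⁻¹
In the Southern Hemisphere f is negative: f = −1.19×10⁻⁴ s⁻¹.
Component geostrophic relations (x east, y north):
u_g = −(1/(fρ)) ∂P/∂y,  v_g = (1/(fρ)) ∂P/∂x
u_g = −(−0.69×10⁻³)/(−1.19×10⁻⁴ × 1.03) = −5.61 m/s;  v_g = (2.5×10⁻³)/(−1.19×10⁻⁴ × 1.03) = −20.3 m/s
|V_g| = √(u_g² + v_g²) = 21.1 m/s

21.1 m/s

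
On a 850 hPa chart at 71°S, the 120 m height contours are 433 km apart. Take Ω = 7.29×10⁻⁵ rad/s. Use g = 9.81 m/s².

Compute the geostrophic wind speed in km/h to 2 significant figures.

Coriolis parameter at 71°S:
f = 2Ω sin φ = 2 × 7.29×10⁻⁵ × sin 71° = 1.38×10⁻⁴ s⁻¹
Height gradient: |∂Z/∂n| = 120 m / 433000 m = 2.77×10⁻⁴
On a pressure surface, geostrophic balance gives V_g = (g/f)|∂Z/∂n|:
V_g = 9.81 × 2.77×10⁻⁴ / 1.38×10⁻⁴ = 19.7 m/s
Converting: 19.7 m/s × 3.6 = 71 km/h

71 km/h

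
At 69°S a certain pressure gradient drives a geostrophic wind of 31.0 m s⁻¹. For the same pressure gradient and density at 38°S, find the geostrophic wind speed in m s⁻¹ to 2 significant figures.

With the same pressure gradient and density, V_g ∝ 1/f ∝ 1/sin φ.
V₂ = V₁ · sin φ₁ / sin φ₂ = 31.0 × sin 69° / sin 38°
V₂ = 31.0 × 0.9336/0.6157 = 47 m s⁻¹

47 m s⁻¹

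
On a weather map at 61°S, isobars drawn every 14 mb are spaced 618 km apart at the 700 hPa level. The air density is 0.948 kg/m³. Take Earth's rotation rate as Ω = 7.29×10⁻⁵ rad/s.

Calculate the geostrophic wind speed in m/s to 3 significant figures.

Coriolis parameter at 61°S:
f = 2Ω sin φ = 2 × 7.29×10⁻⁵ × sin 61° = 1.28×10⁻⁴ s⁻¹
Pressure gradient: |∂P/∂n| = 1400 Pa / 618000 m = 2.27×10⁻³ Pa/m
Geostrophic balance (pressure-gradient force = Coriolis force):
V_g = (1/(fρ)) |∂P/∂n| = 2.27×10⁻³ / (1.28×10⁻⁴ × 0.948) = 18.7 m/s

18.7 m/s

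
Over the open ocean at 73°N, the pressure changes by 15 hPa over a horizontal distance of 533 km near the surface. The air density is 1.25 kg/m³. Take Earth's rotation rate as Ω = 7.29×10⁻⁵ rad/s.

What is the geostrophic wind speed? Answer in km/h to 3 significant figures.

58.1 km/h

Coriolis parameter at 73°N:
f = 2Ω sin φ = 2 × 7.29×10⁻⁵ × sin 73° = 1.39×10⁻⁴ s⁻¹
Pressure gradient: |∂P/∂n| = 1500 Pa / 533000 m = 2.81×10⁻³ Pa/m
Geostrophic balance (pressure-gradient force = Coriolis force):
V_g = (1/(fρ)) |∂P/∂n| = 2.81×10⁻³ / (1.39×10⁻⁴ × 1.25) = 16.1 m/s
Converting: 16.1 m/s × 3.6 = 58.1 km/h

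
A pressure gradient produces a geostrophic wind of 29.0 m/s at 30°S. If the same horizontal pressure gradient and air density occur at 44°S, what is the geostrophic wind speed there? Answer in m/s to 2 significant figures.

With the same pressure gradient and density, V_g ∝ 1/f ∝ 1/sin φ.
V₂ = V₁ · sin φ₁ / sin φ₂ = 29.0 × sin 30° / sin 44°
V₂ = 29.0 × 0.5000/0.6947 = 21 m/s

21 m/s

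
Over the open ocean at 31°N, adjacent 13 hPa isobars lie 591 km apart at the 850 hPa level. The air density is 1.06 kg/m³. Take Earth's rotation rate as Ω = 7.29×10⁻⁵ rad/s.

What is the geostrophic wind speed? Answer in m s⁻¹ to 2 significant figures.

Coriolis parameter at 31°N:
f = 2Ω sin φ = 2 × 7.29×10⁻⁵ × sin 31° = 7.51×10⁻⁵ s⁻¹
Pressure gradient: |∂P/∂n| = 1300 Pa / 591000 m = 2.20×10⁻³ Pa/m
Geostrophic balance (pressure-gradient force = Coriolis force):
V_g = (1/(fρ)) |∂P/∂n| = 2.20×10⁻³ / (7.51×10⁻⁵ × 1.06) = 27.6 m/s

28 m s⁻¹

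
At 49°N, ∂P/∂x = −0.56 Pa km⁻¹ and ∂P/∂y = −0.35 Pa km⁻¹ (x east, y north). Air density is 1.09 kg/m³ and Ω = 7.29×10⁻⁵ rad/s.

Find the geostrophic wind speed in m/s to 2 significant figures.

5.5 m/s

Coriolis parameter at 49°N:
f = 2Ω sin φ = 2 × 7.29×10⁻⁵ × sin 49° = 1.10×10⁻⁴ s⁻¹
Component geostrophic relations (x east, y north):
u_g = −(1/(fρ)) ∂P/∂y,  v_g = (1/(fρ)) ∂P/∂x
u_g = −(−0.35×10⁻³)/(1.10×10⁻⁴ × 1.09) = 2.92 m/s;  v_g = (−0.56×10⁻³)/(1.10×10⁻⁴ × 1.09) = −4.67 m/s
|V_g| = √(u_g² + v_g²) = 5.51 m/s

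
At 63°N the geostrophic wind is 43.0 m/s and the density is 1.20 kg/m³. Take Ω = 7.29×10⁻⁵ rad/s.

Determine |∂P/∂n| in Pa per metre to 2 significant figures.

6.7×10⁻³ Pa/m

Coriolis parameter at 63°N:
f = 2Ω sin φ = 2 × 7.29×10⁻⁵ × sin 63° = 1.30×10⁻⁴ s⁻¹
Geostrophic balance rearranged: |∂P/∂n| = f ρ V_g
|∂P/∂n| = 1.30×10⁻⁴ × 1.20 × 43.0 = 6.70×10⁻³ Pa/m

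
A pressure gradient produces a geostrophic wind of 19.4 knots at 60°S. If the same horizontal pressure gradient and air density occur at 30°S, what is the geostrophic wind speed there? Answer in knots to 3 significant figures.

33.6 knots

With the same pressure gradient and density, V_g ∝ 1/f ∝ 1/sin φ.
V₂ = V₁ · sin φ₁ / sin φ₂ = 19.4 × sin 60° / sin 30°
V₂ = 19.4 × 0.8660/0.5000 = 33.6 knots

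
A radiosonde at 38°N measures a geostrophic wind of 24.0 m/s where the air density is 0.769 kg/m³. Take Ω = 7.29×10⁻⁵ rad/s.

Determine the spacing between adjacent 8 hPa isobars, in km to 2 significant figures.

480 km

Coriolis parameter at 38°N:
f = 2Ω sin φ = 2 × 7.29×10⁻⁵ × sin 38° = 8.98×10⁻⁵ s⁻¹
Geostrophic balance rearranged: |∂P/∂n| = f ρ V_g
|∂P/∂n| = 8.98×10⁻⁵ × 0.769 × 24.0 = 1.66×10⁻³ Pa/m
Isobar spacing: Δn = ΔP/|∂P/∂n| = 800 Pa / 1.66×10⁻³ Pa/m = 482895 m ≈ 480 km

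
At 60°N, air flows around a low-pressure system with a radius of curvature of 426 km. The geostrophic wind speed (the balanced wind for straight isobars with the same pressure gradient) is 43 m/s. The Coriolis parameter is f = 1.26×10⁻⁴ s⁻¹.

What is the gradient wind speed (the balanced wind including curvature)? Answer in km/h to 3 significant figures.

101 km/h

Around a low, centrifugal force acts outward with Coriolis, so pressure-gradient force balances both:
(1/ρ)|∂P/∂n| = fV + V²/R  →  V² + fR·V − fR·V_g = 0
With fR = 1.26×10⁻⁴ × 426×10³ m = 53.7 m/s:
V = [−fR + √((fR)² + 4 fR V_g)]/2 = [−53.7 + √(53.7² + 4×53.7×43)]/2 = 28.2 m/s
Subgeostrophic (V < V_g = 43 m/s), as expected around a low.
Converting: 28.2 m/s × 3.6 = 101 km/h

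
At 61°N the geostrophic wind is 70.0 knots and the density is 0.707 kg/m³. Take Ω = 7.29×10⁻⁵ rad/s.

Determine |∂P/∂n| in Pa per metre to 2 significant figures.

Coriolis parameter at 61°N:
f = 2Ω sin φ = 2 × 7.29×10⁻⁵ × sin 61° = 1.28×10⁻⁴ s⁻¹
Wind speed in SI: 70.0 knots = 36.0 m/s
Geostrophic balance rearranged: |∂P/∂n| = f ρ V_g
|∂P/∂n| = 1.28×10⁻⁴ × 0.707 × 36.0 = 3.25×10⁻³ Pa/m

3.2×10⁻³ Pa/m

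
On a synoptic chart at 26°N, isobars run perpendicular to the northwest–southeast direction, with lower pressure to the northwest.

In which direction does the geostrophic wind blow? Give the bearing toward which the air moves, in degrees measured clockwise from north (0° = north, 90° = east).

The pressure-gradient force points toward the northwest (bearing 315°).
Geostrophic balance: in the Northern Hemisphere the Coriolis force deflects motion to the right, so the geostrophic wind blows 90° to the right of the pressure-gradient force (low pressure on the left).
Rotating 315° by 90° clockwise gives 045° — the wind blows toward the northeast.

045°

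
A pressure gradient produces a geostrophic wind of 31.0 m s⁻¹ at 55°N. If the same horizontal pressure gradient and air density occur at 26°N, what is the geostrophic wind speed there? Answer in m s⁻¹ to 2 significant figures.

58 m s⁻¹

With the same pressure gradient and density, V_g ∝ 1/f ∝ 1/sin φ.
V₂ = V₁ · sin φ₁ / sin φ₂ = 31.0 × sin 55° / sin 26°
V₂ = 31.0 × 0.8192/0.4384 = 58 m s⁻¹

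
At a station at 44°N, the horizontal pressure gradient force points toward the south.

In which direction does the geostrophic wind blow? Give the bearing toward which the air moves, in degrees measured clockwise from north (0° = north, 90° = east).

The pressure-gradient force points toward the south (bearing 180°).
Geostrophic balance: in the Northern Hemisphere the Coriolis force deflects motion to the right, so the geostrophic wind blows 90° to the right of the pressure-gradient force (low pressure on the left).
Rotating 180° by 90° clockwise gives 270° — the wind blows toward the west.

270°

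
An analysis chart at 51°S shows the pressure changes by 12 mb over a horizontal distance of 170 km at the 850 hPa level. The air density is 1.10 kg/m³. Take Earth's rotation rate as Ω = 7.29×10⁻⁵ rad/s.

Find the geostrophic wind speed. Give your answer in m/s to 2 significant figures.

57 m/s

Coriolis parameter at 51°S:
f = 2Ω sin φ = 2 × 7.29×10⁻⁵ × sin 51° = 1.13×10⁻⁴ s⁻¹
Pressure gradient: |∂P/∂n| = 1200 Pa / 170000 m = 7.06×10⁻³ Pa/m
Geostrophic balance (pressure-gradient force = Coriolis force):
V_g = (1/(fρ)) |∂P/∂n| = 7.06×10⁻³ / (1.13×10⁻⁴ × 1.10) = 56.6 m/s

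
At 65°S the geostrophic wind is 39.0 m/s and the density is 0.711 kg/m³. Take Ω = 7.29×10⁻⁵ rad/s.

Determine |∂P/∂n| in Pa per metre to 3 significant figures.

3.66×10⁻³ Pa/m

Coriolis parameter at 65°S:
f = 2Ω sin φ = 2 × 7.29×10⁻⁵ × sin 65° = 1.32×10⁻⁴ s⁻¹
Geostrophic balance rearranged: |∂P/∂n| = f ρ V_g
|∂P/∂n| = 1.32×10⁻⁴ × 0.711 × 39.0 = 3.66×10⁻³ Pa/m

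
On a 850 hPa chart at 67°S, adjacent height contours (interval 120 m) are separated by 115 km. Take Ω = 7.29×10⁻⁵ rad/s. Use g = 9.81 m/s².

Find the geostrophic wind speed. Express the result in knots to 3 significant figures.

148 knots

Coriolis parameter at 67°S:
f = 2Ω sin φ = 2 × 7.29×10⁻⁵ × sin 67° = 1.34×10⁻⁴ s⁻¹
Height gradient: |∂Z/∂n| = 120 m / 115000 m = 1.04×10⁻³
On a pressure surface, geostrophic balance gives V_g = (g/f)|∂Z/∂n|:
V_g = 9.81 × 1.04×10⁻³ / 1.34×10⁻⁴ = 76.3 m/s
Converting: 76.3 m/s × 1.944 = 148 knots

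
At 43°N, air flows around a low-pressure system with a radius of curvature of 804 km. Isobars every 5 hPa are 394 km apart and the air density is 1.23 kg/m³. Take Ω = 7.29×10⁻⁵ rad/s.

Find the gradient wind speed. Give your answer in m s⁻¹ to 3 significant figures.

9.30 m s⁻¹

Coriolis parameter at 43°N:
f = 2Ω sin φ = 2 × 7.29×10⁻⁵ × sin 43° = 9.94×10⁻⁵ s⁻¹
Pressure gradient: |∂P/∂n| = 500 Pa / 394000 m = 1.27×10⁻³ Pa/m
Geostrophic speed: V_g = |∂P/∂n|/(fρ) = 1.27×10⁻³/(9.94×10⁻⁵ × 1.23) = 10.4 m/s
Around a low, centrifugal force acts outward with Coriolis, so pressure-gradient force balances both:
(1/ρ)|∂P/∂n| = fV + V²/R  →  V² + fR·V − fR·V_g = 0
With fR = 9.94×10⁻⁵ × 804×10³ m = 79.9 m/s:
V = [−fR + √((fR)² + 4 fR V_g)]/2 = [−79.9 + √(79.9² + 4×79.9×10.4)]/2 = 9.3 m/s
Subgeostrophic (V < V_g = 10.4 m/s), as expected around a low.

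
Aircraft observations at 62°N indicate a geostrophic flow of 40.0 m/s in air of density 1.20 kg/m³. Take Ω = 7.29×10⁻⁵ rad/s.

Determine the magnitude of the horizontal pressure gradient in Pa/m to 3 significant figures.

Coriolis parameter at 62°N:
f = 2Ω sin φ = 2 × 7.29×10⁻⁵ × sin 62° = 1.29×10⁻⁴ s⁻¹
Geostrophic balance rearranged: |∂P/∂n| = f ρ V_g
|∂P/∂n| = 1.29×10⁻⁴ × 1.20 × 40.0 = 6.18×10⁻³ Pa/m

6.18×10⁻³ Pa/m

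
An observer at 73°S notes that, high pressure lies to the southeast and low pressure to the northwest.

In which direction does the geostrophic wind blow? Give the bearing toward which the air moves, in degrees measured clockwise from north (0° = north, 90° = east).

225°

The pressure-gradient force points toward the northwest (bearing 315°).
Geostrophic balance: in the Southern Hemisphere the Coriolis force deflects motion to the left, so the geostrophic wind blows 90° to the left of the pressure-gradient force (low pressure on the right).
Rotating 315° by 90° counterclockwise gives 225° — the wind blows toward the southwest.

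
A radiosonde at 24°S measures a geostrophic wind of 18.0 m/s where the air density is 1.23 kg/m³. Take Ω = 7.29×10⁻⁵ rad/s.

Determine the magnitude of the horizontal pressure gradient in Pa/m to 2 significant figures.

1.3×10⁻³ Pa/m

Coriolis parameter at 24°S:
f = 2Ω sin φ = 2 × 7.29×10⁻⁵ × sin 24° = 5.93×10⁻⁵ s⁻¹
Geostrophic balance rearranged: |∂P/∂n| = f ρ V_g
|∂P/∂n| = 5.93×10⁻⁵ × 1.23 × 18.0 = 1.31×10⁻³ Pa/m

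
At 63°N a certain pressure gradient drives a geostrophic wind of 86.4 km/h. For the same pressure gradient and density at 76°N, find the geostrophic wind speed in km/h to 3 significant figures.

With the same pressure gradient and density, V_g ∝ 1/f ∝ 1/sin φ.
V₂ = V₁ · sin φ₁ / sin φ₂ = 86.4 × sin 63° / sin 76°
V₂ = 86.4 × 0.8910/0.9703 = 79.3 km/h

79.3 km/h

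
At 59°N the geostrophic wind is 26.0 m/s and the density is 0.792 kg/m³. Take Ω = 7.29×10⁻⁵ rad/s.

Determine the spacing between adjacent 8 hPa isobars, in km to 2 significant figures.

310 km

Coriolis parameter at 59°N:
f = 2Ω sin φ = 2 × 7.29×10⁻⁵ × sin 59° = 1.25×10⁻⁴ s⁻¹
Geostrophic balance rearranged: |∂P/∂n| = f ρ V_g
|∂P/∂n| = 1.25×10⁻⁴ × 0.792 × 26.0 = 2.57×10⁻³ Pa/m
Isobar spacing: Δn = ΔP/|∂P/∂n| = 800 Pa / 2.57×10⁻³ Pa/m = 310863 m ≈ 310 km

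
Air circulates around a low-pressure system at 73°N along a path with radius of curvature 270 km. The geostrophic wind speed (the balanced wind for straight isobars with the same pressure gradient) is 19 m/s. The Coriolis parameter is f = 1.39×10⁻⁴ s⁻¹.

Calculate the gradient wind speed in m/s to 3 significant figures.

Around a low, centrifugal force acts outward with Coriolis, so pressure-gradient force balances both:
(1/ρ)|∂P/∂n| = fV + V²/R  →  V² + fR·V − fR·V_g = 0
With fR = 1.39×10⁻⁴ × 270×10³ m = 37.5 m/s:
V = [−fR + √((fR)² + 4 fR V_g)]/2 = [−37.5 + √(37.5² + 4×37.5×19)]/2 = 13.9 m/s
Subgeostrophic (V < V_g = 19 m/s), as expected around a low.

13.9 m/s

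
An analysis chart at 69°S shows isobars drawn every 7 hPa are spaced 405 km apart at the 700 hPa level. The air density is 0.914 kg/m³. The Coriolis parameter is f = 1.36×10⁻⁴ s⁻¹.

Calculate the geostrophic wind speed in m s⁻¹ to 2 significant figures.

14 m s⁻¹

Pressure gradient: |∂P/∂n| = 700 Pa / 405000 m = 1.73×10⁻³ Pa/m
Geostrophic balance (pressure-gradient force = Coriolis force):
V_g = (1/(fρ)) |∂P/∂n| = 1.73×10⁻³ / (1.36×10⁻⁴ × 0.914) = 13.9 m/s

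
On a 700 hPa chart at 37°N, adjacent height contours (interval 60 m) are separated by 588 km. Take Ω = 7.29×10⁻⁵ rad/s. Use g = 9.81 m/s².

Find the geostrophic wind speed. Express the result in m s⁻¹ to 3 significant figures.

11.4 m s⁻¹

Coriolis parameter at 37°N:
f = 2Ω sin φ = 2 × 7.29×10⁻⁵ × sin 37° = 8.77×10⁻⁵ s⁻¹
Height gradient: |∂Z/∂n| = 60 m / 588000 m = 1.02×10⁻⁴
On a pressure surface, geostrophic balance gives V_g = (g/f)|∂Z/∂n|:
V_g = 9.81 × 1.02×10⁻⁴ / 8.77×10⁻⁵ = 11.4 m/s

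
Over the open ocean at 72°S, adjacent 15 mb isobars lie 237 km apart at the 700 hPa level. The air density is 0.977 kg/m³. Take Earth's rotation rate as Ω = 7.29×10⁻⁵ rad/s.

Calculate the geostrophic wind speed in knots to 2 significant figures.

Coriolis parameter at 72°S:
f = 2Ω sin φ = 2 × 7.29×10⁻⁵ × sin 72° = 1.39×10⁻⁴ s⁻¹
Pressure gradient: |∂P/∂n| = 1500 Pa / 237000 m = 6.33×10⁻³ Pa/m
Geostrophic balance (pressure-gradient force = Coriolis force):
V_g = (1/(fρ)) |∂P/∂n| = 6.33×10⁻³ / (1.39×10⁻⁴ × 0.977) = 46.7 m/s
Converting: 46.7 m/s × 1.944 = 91 knots

91 knots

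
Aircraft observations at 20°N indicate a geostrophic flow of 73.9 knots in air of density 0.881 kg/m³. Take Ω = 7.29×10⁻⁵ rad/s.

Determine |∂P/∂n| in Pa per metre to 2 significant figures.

1.7×10⁻³ Pa/m

Coriolis parameter at 20°N:
f = 2Ω sin φ = 2 × 7.29×10⁻⁵ × sin 20° = 4.99×10⁻⁵ s⁻¹
Wind speed in SI: 73.9 knots = 38.0 m/s
Geostrophic balance rearranged: |∂P/∂n| = f ρ V_g
|∂P/∂n| = 4.99×10⁻⁵ × 0.881 × 38.0 = 1.67×10⁻³ Pa/m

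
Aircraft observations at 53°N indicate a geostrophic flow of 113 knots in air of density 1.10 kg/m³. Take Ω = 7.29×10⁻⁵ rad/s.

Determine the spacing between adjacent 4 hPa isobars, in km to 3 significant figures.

Coriolis parameter at 53°N:
f = 2Ω sin φ = 2 × 7.29×10⁻⁵ × sin 53° = 1.16×10⁻⁴ s⁻¹
Wind speed in SI: 113 knots = 58.1 m/s
Geostrophic balance rearranged: |∂P/∂n| = f ρ V_g
|∂P/∂n| = 1.16×10⁻⁴ × 1.10 × 58.1 = 7.45×10⁻³ Pa/m
Isobar spacing: Δn = ΔP/|∂P/∂n| = 400 Pa / 7.45×10⁻³ Pa/m = 53721 m ≈ 53.7 km

53.7 km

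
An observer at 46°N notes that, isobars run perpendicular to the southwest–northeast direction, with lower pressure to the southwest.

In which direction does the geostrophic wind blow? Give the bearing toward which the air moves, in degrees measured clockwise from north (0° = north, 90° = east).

The pressure-gradient force points toward the southwest (bearing 225°).
Geostrophic balance: in the Northern Hemisphere the Coriolis force deflects motion to the right, so the geostrophic wind blows 90° to the right of the pressure-gradient force (low pressure on the left).
Rotating 225° by 90° clockwise gives 315° — the wind blows toward the northwest.

315°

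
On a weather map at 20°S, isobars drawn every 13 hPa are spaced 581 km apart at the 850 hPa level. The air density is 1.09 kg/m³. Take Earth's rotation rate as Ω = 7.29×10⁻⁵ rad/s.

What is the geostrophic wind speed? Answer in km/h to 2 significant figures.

150 km/h

Coriolis parameter at 20°S:
f = 2Ω sin φ = 2 × 7.29×10⁻⁵ × sin 20° = 4.99×10⁻⁵ s⁻¹
Pressure gradient: |∂P/∂n| = 1300 Pa / 581000 m = 2.24×10⁻³ Pa/m
Geostrophic balance (pressure-gradient force = Coriolis force):
V_g = (1/(fρ)) |∂P/∂n| = 2.24×10⁻³ / (4.99×10⁻⁵ × 1.09) = 41.2 m/s
Converting: 41.2 m/s × 3.6 = 150 km/h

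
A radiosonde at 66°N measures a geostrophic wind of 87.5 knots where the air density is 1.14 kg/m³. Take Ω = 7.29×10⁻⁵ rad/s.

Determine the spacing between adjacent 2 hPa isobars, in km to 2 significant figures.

29 km

Coriolis parameter at 66°N:
f = 2Ω sin φ = 2 × 7.29×10⁻⁵ × sin 66° = 1.33×10⁻⁴ s⁻¹
Wind speed in SI: 87.5 knots = 45.0 m/s
Geostrophic balance rearranged: |∂P/∂n| = f ρ V_g
|∂P/∂n| = 1.33×10⁻⁴ × 1.14 × 45.0 = 6.84×10⁻³ Pa/m
Isobar spacing: Δn = ΔP/|∂P/∂n| = 200 Pa / 6.84×10⁻³ Pa/m = 29261 m ≈ 29 km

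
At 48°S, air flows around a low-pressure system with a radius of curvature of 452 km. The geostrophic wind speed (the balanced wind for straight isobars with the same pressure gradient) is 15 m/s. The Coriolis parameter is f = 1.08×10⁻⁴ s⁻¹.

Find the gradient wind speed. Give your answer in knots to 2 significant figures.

Around a low, centrifugal force acts outward with Coriolis, so pressure-gradient force balances both:
(1/ρ)|∂P/∂n| = fV + V²/R  →  V² + fR·V − fR·V_g = 0
With fR = 1.08×10⁻⁴ × 452×10³ m = 48.8 m/s:
V = [−fR + √((fR)² + 4 fR V_g)]/2 = [−48.8 + √(48.8² + 4×48.8×15)]/2 = 12 m/s
Subgeostrophic (V < V_g = 15 m/s), as expected around a low.
Converting: 12 m/s × 1.944 = 23 knots

23 knots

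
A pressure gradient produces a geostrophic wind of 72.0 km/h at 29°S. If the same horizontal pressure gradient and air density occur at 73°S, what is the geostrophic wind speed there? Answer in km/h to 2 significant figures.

With the same pressure gradient and density, V_g ∝ 1/f ∝ 1/sin φ.
V₂ = V₁ · sin φ₁ / sin φ₂ = 72.0 × sin 29° / sin 73°
V₂ = 72.0 × 0.4848/0.9563 = 37 km/h

37 km/h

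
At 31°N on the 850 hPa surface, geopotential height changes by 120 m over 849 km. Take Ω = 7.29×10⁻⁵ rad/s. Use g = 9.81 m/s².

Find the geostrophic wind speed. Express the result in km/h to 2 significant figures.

Coriolis parameter at 31°N:
f = 2Ω sin φ = 2 × 7.29×10⁻⁵ × sin 31° = 7.51×10⁻⁵ s⁻¹
Height gradient: |∂Z/∂n| = 120 m / 849000 m = 1.41×10⁻⁴
On a pressure surface, geostrophic balance gives V_g = (g/f)|∂Z/∂n|:
V_g = 9.81 × 1.41×10⁻⁴ / 7.51×10⁻⁵ = 18.5 m/s
Converting: 18.5 m/s × 3.6 = 66 km/h

66 km/h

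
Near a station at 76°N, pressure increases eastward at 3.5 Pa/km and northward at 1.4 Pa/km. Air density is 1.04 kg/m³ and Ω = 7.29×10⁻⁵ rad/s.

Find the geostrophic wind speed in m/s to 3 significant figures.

25.6 m/s

Coriolis parameter at 76°N:
f = 2Ω sin φ = 2 × 7.29×10⁻⁵ × sin 76° = 1.41×10⁻⁴ s⁻¹
Component geostrophic relations (x east, y north):
u_g = −(1/(fρ)) ∂P/∂y,  v_g = (1/(fρ)) ∂P/∂x
u_g = −(1.4×10⁻³)/(1.41×10⁻⁴ × 1.04) = −9.52 m/s;  v_g = (3.5×10⁻³)/(1.41×10⁻⁴ × 1.04) = 23.8 m/s
|V_g| = √(u_g² + v_g²) = 25.6 m/s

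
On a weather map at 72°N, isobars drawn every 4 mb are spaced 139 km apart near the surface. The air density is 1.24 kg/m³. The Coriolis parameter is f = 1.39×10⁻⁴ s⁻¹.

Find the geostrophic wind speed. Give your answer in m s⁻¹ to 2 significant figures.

17 m s⁻¹

Pressure gradient: |∂P/∂n| = 400 Pa / 139000 m = 2.88×10⁻³ Pa/m
Geostrophic balance (pressure-gradient force = Coriolis force):
V_g = (1/(fρ)) |∂P/∂n| = 2.88×10⁻³ / (1.39×10⁻⁴ × 1.24) = 16.7 m/s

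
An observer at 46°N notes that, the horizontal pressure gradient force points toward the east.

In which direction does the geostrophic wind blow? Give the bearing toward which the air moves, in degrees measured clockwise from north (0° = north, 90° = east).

The pressure-gradient force points toward the east (bearing 090°).
Geostrophic balance: in the Northern Hemisphere the Coriolis force deflects motion to the right, so the geostrophic wind blows 90° to the right of the pressure-gradient force (low pressure on the left).
Rotating 090° by 90° clockwise gives 180° — the wind blows toward the south.

180°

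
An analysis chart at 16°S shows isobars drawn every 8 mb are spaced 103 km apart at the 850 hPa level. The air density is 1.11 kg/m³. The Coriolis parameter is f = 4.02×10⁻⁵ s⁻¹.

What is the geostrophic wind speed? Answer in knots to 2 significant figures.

Pressure gradient: |∂P/∂n| = 800 Pa / 103000 m = 7.77×10⁻³ Pa/m
Geostrophic balance (pressure-gradient force = Coriolis force):
V_g = (1/(fρ)) |∂P/∂n| = 7.77×10⁻³ / (4.02×10⁻⁵ × 1.11) = 174 m/s
Converting: 174 m/s × 1.944 = 340 knots

340 knots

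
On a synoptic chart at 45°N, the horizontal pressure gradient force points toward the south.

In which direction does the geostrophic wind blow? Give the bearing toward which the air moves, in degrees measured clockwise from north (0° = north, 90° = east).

270°

The pressure-gradient force points toward the south (bearing 180°).
Geostrophic balance: in the Northern Hemisphere the Coriolis force deflects motion to the right, so the geostrophic wind blows 90° to the right of the pressure-gradient force (low pressure on the left).
Rotating 180° by 90° clockwise gives 270° — the wind blows toward the west.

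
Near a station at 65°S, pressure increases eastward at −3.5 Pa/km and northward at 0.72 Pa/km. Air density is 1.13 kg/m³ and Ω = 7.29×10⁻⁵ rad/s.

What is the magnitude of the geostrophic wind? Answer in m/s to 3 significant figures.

Coriolis parameter at 65°S:
f = 2Ω sin φ = 2 × 7.29×10⁻⁵ × sin 65° = 1.32×10⁻⁴ s⁻¹
In the Southern Hemisphere f is negative: f = −1.32×10⁻⁴ s⁻¹.
Component geostrophic relations (x east, y north):
u_g = −(1/(fρ)) ∂P/∂y,  v_g = (1/(fρ)) ∂P/∂x
u_g = −(0.72×10⁻³)/(−1.32×10⁻⁴ × 1.13) = 4.82 m/s;  v_g = (−3.5×10⁻³)/(−1.32×10⁻⁴ × 1.13) = 23.4 m/s
|V_g| = √(u_g² + v_g²) = 23.9 m/s

23.9 m/s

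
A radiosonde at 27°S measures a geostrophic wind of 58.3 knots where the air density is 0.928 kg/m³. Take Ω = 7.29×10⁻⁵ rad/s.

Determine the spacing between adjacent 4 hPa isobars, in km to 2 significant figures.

Coriolis parameter at 27°S:
f = 2Ω sin φ = 2 × 7.29×10⁻⁵ × sin 27° = 6.62×10⁻⁵ s⁻¹
Wind speed in SI: 58.3 knots = 30.0 m/s
Geostrophic balance rearranged: |∂P/∂n| = f ρ V_g
|∂P/∂n| = 6.62×10⁻⁵ × 0.928 × 30.0 = 1.84×10⁻³ Pa/m
Isobar spacing: Δn = ΔP/|∂P/∂n| = 400 Pa / 1.84×10⁻³ Pa/m = 217121 m ≈ 220 km

220 km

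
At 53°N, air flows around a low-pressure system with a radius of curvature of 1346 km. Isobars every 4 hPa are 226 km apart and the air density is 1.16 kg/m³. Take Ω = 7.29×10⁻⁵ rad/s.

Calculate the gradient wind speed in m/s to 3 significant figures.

Coriolis parameter at 53°N:
f = 2Ω sin φ = 2 × 7.29×10⁻⁵ × sin 53° = 1.16×10⁻⁴ s⁻¹
Pressure gradient: |∂P/∂n| = 400 Pa / 226000 m = 1.77×10⁻³ Pa/m
Geostrophic speed: V_g = |∂P/∂n|/(fρ) = 1.77×10⁻³/(1.16×10⁻⁴ × 1.16) = 13.1 m/s
Around a low, centrifugal force acts outward with Coriolis, so pressure-gradient force balances both:
(1/ρ)|∂P/∂n| = fV + V²/R  →  V² + fR·V − fR·V_g = 0
With fR = 1.16×10⁻⁴ × 1346×10³ m = 157 m/s:
V = [−fR + √((fR)² + 4 fR V_g)]/2 = [−157 + √(157² + 4×157×13.1)]/2 = 12.2 m/s
Subgeostrophic (V < V_g = 13.1 m/s), as expected around a low.

12.2 m/s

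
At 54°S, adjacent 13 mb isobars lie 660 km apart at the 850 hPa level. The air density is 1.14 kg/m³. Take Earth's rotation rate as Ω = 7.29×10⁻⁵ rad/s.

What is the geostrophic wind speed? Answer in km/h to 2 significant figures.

Coriolis parameter at 54°S:
f = 2Ω sin φ = 2 × 7.29×10⁻⁵ × sin 54° = 1.18×10⁻⁴ s⁻¹
Pressure gradient: |∂P/∂n| = 1300 Pa / 660000 m = 1.97×10⁻³ Pa/m
Geostrophic balance (pressure-gradient force = Coriolis force):
V_g = (1/(fρ)) |∂P/∂n| = 1.97×10⁻³ / (1.18×10⁻⁴ × 1.14) = 14.6 m/s
Converting: 14.6 m/s × 3.6 = 53 km/h

53 km/h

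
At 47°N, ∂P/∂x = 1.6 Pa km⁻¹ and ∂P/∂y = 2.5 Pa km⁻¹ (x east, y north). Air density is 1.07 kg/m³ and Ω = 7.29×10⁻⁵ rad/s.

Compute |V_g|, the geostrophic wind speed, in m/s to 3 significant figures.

26.0 m/s

Coriolis parameter at 47°N:
f = 2Ω sin φ = 2 × 7.29×10⁻⁵ × sin 47° = 1.07×10⁻⁴ s⁻¹
Component geostrophic relations (x east, y north):
u_g = −(1/(fρ)) ∂P/∂y,  v_g = (1/(fρ)) ∂P/∂x
u_g = −(2.5×10⁻³)/(1.07×10⁻⁴ × 1.07) = −21.9 m/s;  v_g = (1.6×10⁻³)/(1.07×10⁻⁴ × 1.07) = 14.0 m/s
|V_g| = √(u_g² + v_g²) = 26.0 m/s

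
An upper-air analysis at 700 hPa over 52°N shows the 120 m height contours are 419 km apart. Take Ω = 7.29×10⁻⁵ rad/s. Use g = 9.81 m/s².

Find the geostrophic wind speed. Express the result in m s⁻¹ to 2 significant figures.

Coriolis parameter at 52°N:
f = 2Ω sin φ = 2 × 7.29×10⁻⁵ × sin 52° = 1.15×10⁻⁴ s⁻¹
Height gradient: |∂Z/∂n| = 120 m / 419000 m = 2.86×10⁻⁴
On a pressure surface, geostrophic balance gives V_g = (g/f)|∂Z/∂n|:
V_g = 9.81 × 2.86×10⁻⁴ / 1.15×10⁻⁴ = 24.5 m/s

24 m s⁻¹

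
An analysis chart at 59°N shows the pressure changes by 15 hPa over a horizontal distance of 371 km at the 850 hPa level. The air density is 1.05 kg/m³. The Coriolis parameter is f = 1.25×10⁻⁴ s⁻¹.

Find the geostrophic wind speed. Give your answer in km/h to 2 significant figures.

Pressure gradient: |∂P/∂n| = 1500 Pa / 371000 m = 4.04×10⁻³ Pa/m
Geostrophic balance (pressure-gradient force = Coriolis force):
V_g = (1/(fρ)) |∂P/∂n| = 4.04×10⁻³ / (1.25×10⁻⁴ × 1.05) = 30.8 m/s
Converting: 30.8 m/s × 3.6 = 110 km/h

110 km/h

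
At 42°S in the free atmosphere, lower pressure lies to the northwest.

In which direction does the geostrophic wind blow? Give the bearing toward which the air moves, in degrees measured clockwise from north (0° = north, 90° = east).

225°

The pressure-gradient force points toward the northwest (bearing 315°).
Geostrophic balance: in the Southern Hemisphere the Coriolis force deflects motion to the left, so the geostrophic wind blows 90° to the left of the pressure-gradient force (low pressure on the right).
Rotating 315° by 90° counterclockwise gives 225° — the wind blows toward the southwest.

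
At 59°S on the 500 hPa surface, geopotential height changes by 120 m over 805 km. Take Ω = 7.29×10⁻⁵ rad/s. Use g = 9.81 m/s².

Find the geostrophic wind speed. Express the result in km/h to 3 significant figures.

42.1 km/h

Coriolis parameter at 59°S:
f = 2Ω sin φ = 2 × 7.29×10⁻⁵ × sin 59° = 1.25×10⁻⁴ s⁻¹
Height gradient: |∂Z/∂n| = 120 m / 805000 m = 1.49×10⁻⁴
On a pressure surface, geostrophic balance gives V_g = (g/f)|∂Z/∂n|:
V_g = 9.81 × 1.49×10⁻⁴ / 1.25×10⁻⁴ = 11.7 m/s
Converting: 11.7 m/s × 3.6 = 42.1 km/h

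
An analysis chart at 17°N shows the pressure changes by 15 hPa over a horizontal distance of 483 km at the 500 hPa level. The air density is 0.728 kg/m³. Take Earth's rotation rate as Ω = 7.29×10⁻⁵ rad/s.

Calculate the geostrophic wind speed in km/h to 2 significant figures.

Coriolis parameter at 17°N:
f = 2Ω sin φ = 2 × 7.29×10⁻⁵ × sin 17° = 4.26×10⁻⁵ s⁻¹
Pressure gradient: |∂P/∂n| = 1500 Pa / 483000 m = 3.11×10⁻³ Pa/m
Geostrophic balance (pressure-gradient force = Coriolis force):
V_g = (1/(fρ)) |∂P/∂n| = 3.11×10⁻³ / (4.26×10⁻⁵ × 0.728) = 100 m/s
Converting: 100 m/s × 3.6 = 360 km/h

360 km/h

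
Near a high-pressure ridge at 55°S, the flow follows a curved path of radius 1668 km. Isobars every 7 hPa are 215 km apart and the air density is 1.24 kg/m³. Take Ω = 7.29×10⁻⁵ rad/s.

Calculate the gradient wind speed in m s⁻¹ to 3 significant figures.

25.2 m s⁻¹

Coriolis parameter at 55°S:
f = 2Ω sin φ = 2 × 7.29×10⁻⁵ × sin 55° = 1.19×10⁻⁴ s⁻¹
Pressure gradient: |∂P/∂n| = 700 Pa / 215000 m = 3.26×10⁻³ Pa/m
Geostrophic speed: V_g = |∂P/∂n|/(fρ) = 3.26×10⁻³/(1.19×10⁻⁴ × 1.24) = 22.0 m/s
Around a high, pressure-gradient force acts outward with centrifugal, so Coriolis balances both:
fV = (1/ρ)|∂P/∂n| + V²/R  →  V² − fR·V + fR·V_g = 0
With fR = 1.19×10⁻⁴ × 1668×10³ m = 199 m/s:
V = [fR − √((fR)² − 4 fR V_g)]/2 = [199 − √(199² − 4×199×22)]/2 = 25.2 m/s
Supergeostrophic (V > V_g = 22 m/s), as expected around a high.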